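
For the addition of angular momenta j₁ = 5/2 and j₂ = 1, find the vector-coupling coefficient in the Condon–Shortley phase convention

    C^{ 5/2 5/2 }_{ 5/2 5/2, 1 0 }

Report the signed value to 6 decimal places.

+√(5/7) ≈ +0.845154

j₁+j₂−J=1  J+j₁−j₂=4  J−j₁+j₂=1  j₁+j₂+J+1=7
(j₁±m₁, j₂±m₂, J±M) = (5,0,1,1,5,0)
P² = 2880/7
sum k=0..0:
  [0] +1/24 = 1/24
S = 1/24
C² = P²·S² = 5/7 ; C = +0.845154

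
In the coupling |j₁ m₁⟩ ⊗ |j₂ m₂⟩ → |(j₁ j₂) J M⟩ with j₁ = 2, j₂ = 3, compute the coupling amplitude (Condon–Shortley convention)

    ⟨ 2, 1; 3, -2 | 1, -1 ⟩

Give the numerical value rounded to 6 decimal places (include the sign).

-0.534522  (= −√(2/7))

triangle: 4!*0!*2!/7! = 48/5040
(j±m)!: 3!*1!*1!*5!*0!*2! = 1440
prefactor² = (2J+1)*Δ*N² = 288/7
  k=1: −1/(1!*3!*0!*0!*0!*2!) = -1/12
Σ = -1/12  ⇒  CG² = 288/7*(-1/12)² = 2/7
CG = −√(2/7) = -0.534522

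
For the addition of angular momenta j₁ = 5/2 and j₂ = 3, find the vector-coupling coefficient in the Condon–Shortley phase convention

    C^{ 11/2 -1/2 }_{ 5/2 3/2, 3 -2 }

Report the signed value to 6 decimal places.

√[12·0!5!6!/12! · 4!1!1!5!5!6!] = √(41472000/77)
  +(−1)^0/∏(0,0,1,1,4,5)! = 1/2880  (running 1/2880)
⟨..|..⟩ = √(41472000/77)·(1/2880) = +0.254824

+√(5/77) = +0.254824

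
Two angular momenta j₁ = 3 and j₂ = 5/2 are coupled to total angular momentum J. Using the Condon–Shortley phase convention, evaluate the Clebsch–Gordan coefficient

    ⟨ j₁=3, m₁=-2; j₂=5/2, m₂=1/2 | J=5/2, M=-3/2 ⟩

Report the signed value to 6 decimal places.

+0.267261  (= +√(1/14))

triangle: 3!*3!*2!/9! = 72/362880
(j±m)!: 1!*5!*3!*2!*1!*4! = 34560
prefactor² = (2J+1)*Δ*N² = 288/7
  k=2: +1/(2!*1!*3!*1!*0!*1!) = 1/12
  k=3: −1/(3!*0!*2!*0!*1!*2!) = -1/24
Σ = 1/24  ⇒  CG² = 288/7*1/24² = 1/14
CG = +√(1/14) = +0.267261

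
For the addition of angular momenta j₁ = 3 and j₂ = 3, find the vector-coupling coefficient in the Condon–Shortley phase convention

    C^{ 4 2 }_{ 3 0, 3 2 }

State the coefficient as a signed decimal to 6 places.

+0.139573

√[9·2!4!4!/11! · 3!3!5!1!6!2!] = √(124416/77)
  +(−1)^1/∏(1,1,2,4,2,0)! = -1/96  (running -1/96)
  +(−1)^2/∏(2,0,1,3,3,1)! = 1/72  (running 1/288)
⟨..|..⟩ = √(124416/77)·(1/288) = +0.139573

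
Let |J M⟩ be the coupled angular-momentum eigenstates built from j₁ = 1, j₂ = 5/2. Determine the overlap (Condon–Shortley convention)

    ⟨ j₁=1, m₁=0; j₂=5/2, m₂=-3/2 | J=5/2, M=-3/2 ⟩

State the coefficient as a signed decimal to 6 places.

triangle: 1!·1!·4!/7! = 24/5040
(j±m)!: 1!·1!·1!·4!·1!·4! = 576
prefactor² = (2J+1)·Δ·N² = 576/35
  k=0: +1/(0!·1!·1!·1!·0!·3!) = 1/6
  k=1: −1/(1!·0!·0!·0!·1!·4!) = -1/24
Σ = 1/8  ⇒  CG² = 576/35·1/8² = 9/35
CG = +√(9/35) = +0.507093

+√(9/35) = +0.507093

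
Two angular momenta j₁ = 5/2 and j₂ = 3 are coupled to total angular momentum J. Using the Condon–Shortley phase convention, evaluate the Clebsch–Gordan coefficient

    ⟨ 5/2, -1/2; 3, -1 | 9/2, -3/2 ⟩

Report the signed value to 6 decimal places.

+0.147122

j₁+j₂−J=1  J+j₁−j₂=4  J−j₁+j₂=5  j₁+j₂+J+1=11
(j₁±m₁, j₂±m₂, J±M) = (2,3,2,4,3,6)
P² = 138240/77
sum k=0..1:
  [0] +1/72 = 1/72
  [1] −1/96 = -1/96
S = 1/288
C² = P²·S² = 5/231 ; C = +0.147122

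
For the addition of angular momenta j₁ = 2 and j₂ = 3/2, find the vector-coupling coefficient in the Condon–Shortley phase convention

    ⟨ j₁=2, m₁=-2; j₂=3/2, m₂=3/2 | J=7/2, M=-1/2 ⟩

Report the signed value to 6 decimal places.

+√(1/35) ≈ +0.169031

triangle: 0!*4!*3!/8! = 144/40320
(j±m)!: 0!*4!*3!*0!*3!*4! = 20736
prefactor² = (2J+1)*Δ*N² = 20736/35
  k=0: +1/(0!*0!*4!*3!*0!*0!) = 1/144
Σ = 1/144  ⇒  CG² = 20736/35*1/144² = 1/35
CG = +√(1/35) = +0.169031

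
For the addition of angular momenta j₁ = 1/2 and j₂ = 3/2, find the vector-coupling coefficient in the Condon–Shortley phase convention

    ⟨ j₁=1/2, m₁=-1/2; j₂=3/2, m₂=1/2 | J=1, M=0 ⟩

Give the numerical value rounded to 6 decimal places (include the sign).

−√(1/2) = -0.707107

√[3·1!0!2!/4! · 0!1!2!1!1!1!] = √(1/2)
  +(−1)^1/∏(1,0,0,1,0,1)! = -1  (running -1)
⟨..|..⟩ = √(1/2)·(-1) = -0.707107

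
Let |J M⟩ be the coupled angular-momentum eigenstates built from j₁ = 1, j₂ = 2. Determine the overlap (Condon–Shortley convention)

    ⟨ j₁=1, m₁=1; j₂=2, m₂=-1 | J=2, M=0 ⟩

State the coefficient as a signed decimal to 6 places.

j₁+j₂−J=1  J+j₁−j₂=1  J−j₁+j₂=3  j₁+j₂+J+1=6
(j₁±m₁, j₂±m₂, J±M) = (2,0,1,3,2,2)
P² = 2
sum k=0..0:
  [0] +1/2 = 1/2
S = 1/2
C² = P²·S² = 1/2 ; C = +0.707107

+0.707107  (= +√(1/2))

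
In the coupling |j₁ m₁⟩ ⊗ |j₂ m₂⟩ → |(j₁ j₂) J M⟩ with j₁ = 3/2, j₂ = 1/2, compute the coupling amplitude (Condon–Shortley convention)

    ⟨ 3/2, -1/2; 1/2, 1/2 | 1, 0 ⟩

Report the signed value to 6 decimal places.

−√(1/2) ≈ -0.707107

triangle: 1!*2!*0!/4! = 2/24
(j±m)!: 1!*2!*1!*0!*1!*1! = 2
prefactor² = (2J+1)*Δ*N² = 1/2
  k=1: −1/(1!*0!*1!*0!*1!*0!) = -1
Σ = -1  ⇒  CG² = 1/2*(-1)² = 1/2
CG = −√(1/2) = -0.707107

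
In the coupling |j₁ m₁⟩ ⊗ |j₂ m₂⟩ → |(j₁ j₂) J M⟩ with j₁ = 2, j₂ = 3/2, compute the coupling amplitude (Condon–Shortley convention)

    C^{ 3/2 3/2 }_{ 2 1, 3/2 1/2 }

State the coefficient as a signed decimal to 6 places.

√[4·2!2!1!/6! · 3!1!2!1!3!0!] = √(8/5)
  +(−1)^1/∏(1,1,0,1,2,0)! = -1/2  (running -1/2)
⟨..|..⟩ = √(8/5)·(-1/2) = -0.632456

−√(2/5) = -0.632456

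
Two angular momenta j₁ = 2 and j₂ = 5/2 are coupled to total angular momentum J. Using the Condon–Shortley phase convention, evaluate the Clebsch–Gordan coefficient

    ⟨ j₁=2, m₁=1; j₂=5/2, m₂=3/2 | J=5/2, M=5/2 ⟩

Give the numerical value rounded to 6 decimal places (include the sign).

−√(3/7) ≈ -0.654654

√[6·2!2!3!/8! · 3!1!4!1!5!0!] = √(432/7)
  +(−1)^1/∏(1,1,0,3,2,0)! = -1/12  (running -1/12)
⟨..|..⟩ = √(432/7)·(-1/12) = -0.654654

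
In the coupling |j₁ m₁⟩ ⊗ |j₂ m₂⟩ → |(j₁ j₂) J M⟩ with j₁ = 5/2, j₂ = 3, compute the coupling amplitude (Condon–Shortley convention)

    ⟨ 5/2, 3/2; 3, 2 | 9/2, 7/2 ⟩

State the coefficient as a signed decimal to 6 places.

-0.100504  (= −√(1/99))

j₁+j₂−J=1  J+j₁−j₂=4  J−j₁+j₂=5  j₁+j₂+J+1=11
(j₁±m₁, j₂±m₂, J±M) = (4,1,5,1,8,1)
P² = 921600/11
sum k=0..1:
  [0] +1/720 = 1/720
  [1] −1/576 = -1/576
S = -1/2880
C² = P²·S² = 1/99 ; C = -0.100504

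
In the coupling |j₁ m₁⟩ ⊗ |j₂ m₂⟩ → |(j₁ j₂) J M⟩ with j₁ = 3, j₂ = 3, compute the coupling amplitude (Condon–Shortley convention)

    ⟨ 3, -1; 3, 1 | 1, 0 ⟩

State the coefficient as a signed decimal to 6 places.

−√(1/28) = -0.188982

j₁+j₂−J=5  J+j₁−j₂=1  J−j₁+j₂=1  j₁+j₂+J+1=8
(j₁±m₁, j₂±m₂, J±M) = (2,4,4,2,1,1)
P² = 144/7
sum k=3..4:
  [3] −1/12 = -1/12
  [4] +1/24 = 1/24
S = -1/24
C² = P²·S² = 1/28 ; C = -0.188982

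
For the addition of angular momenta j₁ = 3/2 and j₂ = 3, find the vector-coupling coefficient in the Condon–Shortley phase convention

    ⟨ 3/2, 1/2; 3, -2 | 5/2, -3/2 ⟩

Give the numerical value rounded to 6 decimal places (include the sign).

√[6·2!1!4!/8! · 2!1!1!5!1!4!] = √(288/7)
  +(−1)^0/∏(0,2,1,1,0,3)! = 1/12  (running 1/12)
  +(−1)^1/∏(1,1,0,0,1,4)! = -1/24  (running 1/24)
⟨..|..⟩ = √(288/7)·(1/24) = +0.267261

+0.267261  (= +√(1/14))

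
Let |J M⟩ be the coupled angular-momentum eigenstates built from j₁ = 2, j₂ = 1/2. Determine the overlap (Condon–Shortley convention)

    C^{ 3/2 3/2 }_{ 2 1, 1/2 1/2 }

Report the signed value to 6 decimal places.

−√(1/5) = -0.447214

triangle: 1!×3!×0!/5! = 6/120
(j±m)!: 3!×1!×1!×0!×3!×0! = 36
prefactor² = (2J+1)×Δ×N² = 36/5
  k=1: −1/(1!×0!×0!×0!×3!×0!) = -1/6
Σ = -1/6  ⇒  CG² = 36/5×(-1/6)² = 1/5
CG = −√(1/5) = -0.447214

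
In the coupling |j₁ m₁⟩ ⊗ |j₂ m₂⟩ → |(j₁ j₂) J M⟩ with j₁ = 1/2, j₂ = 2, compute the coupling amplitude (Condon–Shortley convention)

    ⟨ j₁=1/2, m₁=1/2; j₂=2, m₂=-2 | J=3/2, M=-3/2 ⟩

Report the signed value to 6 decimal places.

+√(4/5) ≈ +0.894427

triangle: 1!·0!·3!/5! = 6/120
(j±m)!: 1!·0!·0!·4!·0!·3! = 144
prefactor² = (2J+1)·Δ·N² = 144/5
  k=0: +1/(0!·1!·0!·0!·0!·3!) = 1/6
Σ = 1/6  ⇒  CG² = 144/5·1/6² = 4/5
CG = +√(4/5) = +0.894427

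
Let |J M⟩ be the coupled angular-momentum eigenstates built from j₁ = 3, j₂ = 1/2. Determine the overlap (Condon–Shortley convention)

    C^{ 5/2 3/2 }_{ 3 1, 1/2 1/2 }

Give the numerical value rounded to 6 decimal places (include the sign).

-0.534522

√[6·1!5!0!/7! · 4!2!1!0!4!1!] = √(1152/7)
  +(−1)^1/∏(1,0,1,0,4,0)! = -1/24  (running -1/24)
⟨..|..⟩ = √(1152/7)·(-1/24) = -0.534522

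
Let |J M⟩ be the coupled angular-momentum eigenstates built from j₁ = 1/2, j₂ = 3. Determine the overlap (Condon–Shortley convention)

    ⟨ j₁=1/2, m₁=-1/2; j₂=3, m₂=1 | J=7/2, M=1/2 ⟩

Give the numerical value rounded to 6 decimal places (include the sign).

√[8·0!1!6!/8! · 0!1!4!2!4!3!] = √(6912/7)
  +(−1)^0/∏(0,0,1,4,0,2)! = 1/48  (running 1/48)
⟨..|..⟩ = √(6912/7)·(1/48) = +0.654654

+0.654654  (= +√(3/7))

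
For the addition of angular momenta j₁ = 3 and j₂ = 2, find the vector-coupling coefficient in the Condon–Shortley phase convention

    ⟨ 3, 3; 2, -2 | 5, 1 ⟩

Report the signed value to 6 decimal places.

√[11·0!6!4!/11! · 6!0!0!4!6!4!] = √(9953280/7)
  +(−1)^0/∏(0,0,0,0,6,4)! = 1/17280  (running 1/17280)
⟨..|..⟩ = √(9953280/7)·(1/17280) = +0.069007

+√(1/210) ≈ +0.069007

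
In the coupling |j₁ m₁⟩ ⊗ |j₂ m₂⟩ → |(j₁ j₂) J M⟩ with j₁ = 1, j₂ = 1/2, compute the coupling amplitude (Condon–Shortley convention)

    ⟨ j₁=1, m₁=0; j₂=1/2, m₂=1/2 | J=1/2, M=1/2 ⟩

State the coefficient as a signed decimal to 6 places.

j₁+j₂−J=1  J+j₁−j₂=1  J−j₁+j₂=0  j₁+j₂+J+1=3
(j₁±m₁, j₂±m₂, J±M) = (1,1,1,0,1,0)
P² = 1/3
sum k=1..1:
  [1] −1/1 = -1
S = -1
C² = P²·S² = 1/3 ; C = -0.577350

-0.577350  (= −√(1/3))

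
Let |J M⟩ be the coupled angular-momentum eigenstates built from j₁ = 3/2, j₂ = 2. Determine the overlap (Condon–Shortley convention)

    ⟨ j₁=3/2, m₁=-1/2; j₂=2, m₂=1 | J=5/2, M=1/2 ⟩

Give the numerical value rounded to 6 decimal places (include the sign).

√[6·1!2!3!/7! · 1!2!3!1!3!2!] = √(72/35)
  +(−1)^0/∏(0,1,2,3,0,0)! = 1/12  (running 1/12)
  +(−1)^1/∏(1,0,1,2,1,1)! = -1/2  (running -5/12)
⟨..|..⟩ = √(72/35)·(-5/12) = -0.597614

−√(5/14) ≈ -0.597614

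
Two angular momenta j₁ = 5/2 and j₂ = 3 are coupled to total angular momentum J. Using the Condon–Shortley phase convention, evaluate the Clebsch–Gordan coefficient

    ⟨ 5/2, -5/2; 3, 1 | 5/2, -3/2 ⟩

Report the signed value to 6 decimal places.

-0.534522  (= −√(2/7))

j₁+j₂−J=3  J+j₁−j₂=2  J−j₁+j₂=3  j₁+j₂+J+1=9
(j₁±m₁, j₂±m₂, J±M) = (0,5,4,2,1,4)
P² = 1152/7
sum k=3..3:
  [3] −1/24 = -1/24
S = -1/24
C² = P²·S² = 2/7 ; C = -0.534522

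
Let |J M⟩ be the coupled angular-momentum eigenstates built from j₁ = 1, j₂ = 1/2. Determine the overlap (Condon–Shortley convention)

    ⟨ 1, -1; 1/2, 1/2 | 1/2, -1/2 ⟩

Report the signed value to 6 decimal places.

-0.816497

triangle: 1!×1!×0!/3! = 1/6
(j±m)!: 0!×2!×1!×0!×0!×1! = 2
prefactor² = (2J+1)×Δ×N² = 2/3
  k=1: −1/(1!×0!×1!×0!×0!×0!) = -1
Σ = -1  ⇒  CG² = 2/3×(-1)² = 2/3
CG = −√(2/3) = -0.816497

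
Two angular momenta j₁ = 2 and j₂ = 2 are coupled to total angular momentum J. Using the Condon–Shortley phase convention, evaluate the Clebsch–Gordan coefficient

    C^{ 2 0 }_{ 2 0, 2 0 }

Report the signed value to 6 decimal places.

−√(2/7) ≈ -0.534522

√[5·2!2!2!/7! · 2!2!2!2!2!2!] = √(32/63)
  +(−1)^0/∏(0,2,2,2,0,0)! = 1/8  (running 1/8)
  +(−1)^1/∏(1,1,1,1,1,1)! = -1  (running -7/8)
  +(−1)^2/∏(2,0,0,0,2,2)! = 1/8  (running -3/4)
⟨..|..⟩ = √(32/63)·(-3/4) = -0.534522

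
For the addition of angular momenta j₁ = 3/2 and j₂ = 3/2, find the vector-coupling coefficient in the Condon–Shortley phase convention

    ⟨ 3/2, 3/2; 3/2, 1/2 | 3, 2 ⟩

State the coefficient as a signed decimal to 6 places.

+0.707107

√[7·0!3!3!/7! · 3!0!2!1!5!1!] = √(72)
  +(−1)^0/∏(0,0,0,2,3,1)! = 1/12  (running 1/12)
⟨..|..⟩ = √(72)·(1/12) = +0.707107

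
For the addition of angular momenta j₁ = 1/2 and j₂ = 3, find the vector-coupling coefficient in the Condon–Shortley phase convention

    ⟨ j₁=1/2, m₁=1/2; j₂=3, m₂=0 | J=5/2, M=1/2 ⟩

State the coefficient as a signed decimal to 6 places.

+√(3/7) ≈ +0.654654

j₁+j₂−J=1  J+j₁−j₂=0  J−j₁+j₂=5  j₁+j₂+J+1=7
(j₁±m₁, j₂±m₂, J±M) = (1,0,3,3,3,2)
P² = 432/7
sum k=0..0:
  [0] +1/12 = 1/12
S = 1/12
C² = P²·S² = 3/7 ; C = +0.654654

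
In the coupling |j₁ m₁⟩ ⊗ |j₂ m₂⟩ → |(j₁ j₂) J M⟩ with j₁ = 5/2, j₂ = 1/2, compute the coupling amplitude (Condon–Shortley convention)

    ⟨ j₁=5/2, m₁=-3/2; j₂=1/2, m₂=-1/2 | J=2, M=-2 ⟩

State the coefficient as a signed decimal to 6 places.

+0.408248  (= +√(1/6))

√[5·1!4!0!/6! · 1!4!0!1!0!4!] = √(96)
  +(−1)^0/∏(0,1,4,0,0,0)! = 1/24  (running 1/24)
⟨..|..⟩ = √(96)·(1/24) = +0.408248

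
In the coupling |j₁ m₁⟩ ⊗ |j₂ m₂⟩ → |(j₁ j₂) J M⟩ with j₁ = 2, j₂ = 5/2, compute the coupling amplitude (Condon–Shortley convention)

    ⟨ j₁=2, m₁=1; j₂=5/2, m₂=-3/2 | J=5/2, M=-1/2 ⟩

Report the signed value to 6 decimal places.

+√(6/35) ≈ +0.414039

j₁+j₂−J=2  J+j₁−j₂=2  J−j₁+j₂=3  j₁+j₂+J+1=8
(j₁±m₁, j₂±m₂, J±M) = (3,1,1,4,2,3)
P² = 216/35
sum k=0..1:
  [0] +1/4 = 1/4
  [1] −1/12 = -1/12
S = 1/6
C² = P²·S² = 6/35 ; C = +0.414039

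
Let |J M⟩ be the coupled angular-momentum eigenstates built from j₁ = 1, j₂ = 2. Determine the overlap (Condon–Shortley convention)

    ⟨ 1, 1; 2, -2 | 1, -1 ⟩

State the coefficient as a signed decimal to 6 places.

j₁+j₂−J=2  J+j₁−j₂=0  J−j₁+j₂=2  j₁+j₂+J+1=5
(j₁±m₁, j₂±m₂, J±M) = (2,0,0,4,0,2)
P² = 48/5
sum k=0..0:
  [0] +1/4 = 1/4
S = 1/4
C² = P²·S² = 3/5 ; C = +0.774597

+√(3/5) = +0.774597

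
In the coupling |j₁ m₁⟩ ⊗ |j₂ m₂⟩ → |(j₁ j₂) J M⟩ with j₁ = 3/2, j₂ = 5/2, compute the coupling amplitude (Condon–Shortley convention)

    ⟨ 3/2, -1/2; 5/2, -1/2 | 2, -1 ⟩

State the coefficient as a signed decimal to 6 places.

√[5·2!1!3!/7! · 1!2!2!3!1!3!] = √(12/7)
  +(−1)^1/∏(1,1,1,1,0,2)! = -1/2  (running -1/2)
  +(−1)^2/∏(2,0,0,0,1,3)! = 1/12  (running -5/12)
⟨..|..⟩ = √(12/7)·(-5/12) = -0.545545

-0.545545  (= −√(25/84))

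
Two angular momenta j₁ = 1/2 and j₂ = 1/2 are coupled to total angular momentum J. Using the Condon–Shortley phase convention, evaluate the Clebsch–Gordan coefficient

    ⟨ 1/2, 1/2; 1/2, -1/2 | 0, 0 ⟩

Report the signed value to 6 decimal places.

j₁+j₂−J=1  J+j₁−j₂=0  J−j₁+j₂=0  j₁+j₂+J+1=2
(j₁±m₁, j₂±m₂, J±M) = (1,0,0,1,0,0)
P² = 1/2
sum k=0..0:
  [0] +1/1 = 1
S = 1
C² = P²·S² = 1/2 ; C = +0.707107

+√(1/2) = +0.707107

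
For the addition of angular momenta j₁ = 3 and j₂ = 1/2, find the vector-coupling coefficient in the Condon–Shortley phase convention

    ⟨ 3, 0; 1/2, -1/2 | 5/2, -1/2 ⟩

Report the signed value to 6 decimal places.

√[6·1!5!0!/7! · 3!3!0!1!2!3!] = √(432/7)
  +(−1)^0/∏(0,1,3,0,2,0)! = 1/12  (running 1/12)
⟨..|..⟩ = √(432/7)·(1/12) = +0.654654

+√(3/7) ≈ +0.654654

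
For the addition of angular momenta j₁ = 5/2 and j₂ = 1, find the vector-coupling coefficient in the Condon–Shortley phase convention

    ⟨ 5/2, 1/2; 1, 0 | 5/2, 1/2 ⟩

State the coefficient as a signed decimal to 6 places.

√[6·1!4!1!/7! · 3!2!1!1!3!2!] = √(144/35)
  +(−1)^0/∏(0,1,2,1,2,0)! = 1/4  (running 1/4)
  +(−1)^1/∏(1,0,1,0,3,1)! = -1/6  (running 1/12)
⟨..|..⟩ = √(144/35)·(1/12) = +0.169031

+√(1/35) = +0.169031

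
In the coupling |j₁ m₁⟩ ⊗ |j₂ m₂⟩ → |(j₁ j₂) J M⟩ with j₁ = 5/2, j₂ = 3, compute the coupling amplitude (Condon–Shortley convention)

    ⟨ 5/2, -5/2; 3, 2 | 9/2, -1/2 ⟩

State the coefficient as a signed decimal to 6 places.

j₁+j₂−J=1  J+j₁−j₂=4  J−j₁+j₂=5  j₁+j₂+J+1=11
(j₁±m₁, j₂±m₂, J±M) = (0,5,5,1,4,5)
P² = 2304000/77
sum k=1..1:
  [1] −1/576 = -1/576
S = -1/576
C² = P²·S² = 125/1386 ; C = -0.300312

-0.300312  (= −√(125/1386))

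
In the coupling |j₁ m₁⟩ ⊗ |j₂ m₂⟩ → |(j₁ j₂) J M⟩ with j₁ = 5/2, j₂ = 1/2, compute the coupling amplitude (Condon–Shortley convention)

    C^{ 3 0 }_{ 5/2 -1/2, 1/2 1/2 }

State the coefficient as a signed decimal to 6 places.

+0.707107  (= +√(1/2))

j₁+j₂−J=0  J+j₁−j₂=5  J−j₁+j₂=1  j₁+j₂+J+1=7
(j₁±m₁, j₂±m₂, J±M) = (2,3,1,0,3,3)
P² = 72
sum k=0..0:
  [0] +1/12 = 1/12
S = 1/12
C² = P²·S² = 1/2 ; C = +0.707107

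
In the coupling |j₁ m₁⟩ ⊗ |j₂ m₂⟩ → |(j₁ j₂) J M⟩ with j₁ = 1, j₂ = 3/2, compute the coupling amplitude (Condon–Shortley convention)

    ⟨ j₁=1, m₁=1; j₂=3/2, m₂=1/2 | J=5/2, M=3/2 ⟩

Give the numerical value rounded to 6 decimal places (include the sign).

j₁+j₂−J=0  J+j₁−j₂=2  J−j₁+j₂=3  j₁+j₂+J+1=6
(j₁±m₁, j₂±m₂, J±M) = (2,0,2,1,4,1)
P² = 48/5
sum k=0..0:
  [0] +1/4 = 1/4
S = 1/4
C² = P²·S² = 3/5 ; C = +0.774597

+√(3/5) = +0.774597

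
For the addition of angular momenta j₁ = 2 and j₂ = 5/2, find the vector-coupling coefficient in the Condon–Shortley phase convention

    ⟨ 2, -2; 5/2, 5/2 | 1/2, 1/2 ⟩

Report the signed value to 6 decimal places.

√[2·4!0!1!/6! · 0!4!5!0!1!0!] = √(192)
  +(−1)^4/∏(4,0,0,1,0,0)! = 1/24  (running 1/24)
⟨..|..⟩ = √(192)·(1/24) = +0.577350

+√(1/3) = +0.577350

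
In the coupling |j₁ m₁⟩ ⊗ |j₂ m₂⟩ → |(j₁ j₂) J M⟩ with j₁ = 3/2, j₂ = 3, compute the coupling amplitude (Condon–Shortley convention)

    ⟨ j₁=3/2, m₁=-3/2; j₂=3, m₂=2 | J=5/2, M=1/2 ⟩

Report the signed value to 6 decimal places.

√[6·2!1!4!/8! · 0!3!5!1!3!2!] = √(432/7)
  +(−1)^2/∏(2,0,1,3,0,1)! = 1/12  (running 1/12)
⟨..|..⟩ = √(432/7)·(1/12) = +0.654654

+√(3/7) = +0.654654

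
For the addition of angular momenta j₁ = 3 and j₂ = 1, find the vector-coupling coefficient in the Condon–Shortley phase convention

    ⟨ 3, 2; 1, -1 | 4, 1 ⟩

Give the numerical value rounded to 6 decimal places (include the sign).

j₁+j₂−J=0  J+j₁−j₂=6  J−j₁+j₂=2  j₁+j₂+J+1=9
(j₁±m₁, j₂±m₂, J±M) = (5,1,0,2,5,3)
P² = 43200/7
sum k=0..0:
  [0] +1/240 = 1/240
S = 1/240
C² = P²·S² = 3/28 ; C = +0.327327

+0.327327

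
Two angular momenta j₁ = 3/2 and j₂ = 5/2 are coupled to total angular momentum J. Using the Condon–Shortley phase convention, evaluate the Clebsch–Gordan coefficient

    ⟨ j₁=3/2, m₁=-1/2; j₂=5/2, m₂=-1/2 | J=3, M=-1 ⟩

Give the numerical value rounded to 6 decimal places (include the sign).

√[7·1!2!4!/8! · 1!2!2!3!2!4!] = √(48/5)
  +(−1)^0/∏(0,1,2,2,0,2)! = 1/8  (running 1/8)
  +(−1)^1/∏(1,0,1,1,1,3)! = -1/6  (running -1/24)
⟨..|..⟩ = √(48/5)·(-1/24) = -0.129099

-0.129099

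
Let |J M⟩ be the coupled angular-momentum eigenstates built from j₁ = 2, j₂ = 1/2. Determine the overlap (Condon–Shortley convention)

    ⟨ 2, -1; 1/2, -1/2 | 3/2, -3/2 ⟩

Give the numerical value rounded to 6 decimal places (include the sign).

+√(1/5) ≈ +0.447214

j₁+j₂−J=1  J+j₁−j₂=3  J−j₁+j₂=0  j₁+j₂+J+1=5
(j₁±m₁, j₂±m₂, J±M) = (1,3,0,1,0,3)
P² = 36/5
sum k=0..0:
  [0] +1/6 = 1/6
S = 1/6
C² = P²·S² = 1/5 ; C = +0.447214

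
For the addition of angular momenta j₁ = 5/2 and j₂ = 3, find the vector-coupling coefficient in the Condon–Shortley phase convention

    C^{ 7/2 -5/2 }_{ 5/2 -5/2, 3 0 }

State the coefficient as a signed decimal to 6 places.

j₁+j₂−J=2  J+j₁−j₂=3  J−j₁+j₂=4  j₁+j₂+J+1=10
(j₁±m₁, j₂±m₂, J±M) = (0,5,3,3,1,6)
P² = 13824/7
sum k=2..2:
  [2] +1/72 = 1/72
S = 1/72
C² = P²·S² = 8/21 ; C = +0.617213

+0.617213  (= +√(8/21))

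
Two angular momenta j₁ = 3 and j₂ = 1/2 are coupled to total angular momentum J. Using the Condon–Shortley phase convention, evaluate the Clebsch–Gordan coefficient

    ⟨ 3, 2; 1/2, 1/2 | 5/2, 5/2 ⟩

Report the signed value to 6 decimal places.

-0.377964  (= −√(1/7))

triangle: 1!·5!·0!/7! = 120/5040
(j±m)!: 5!·1!·1!·0!·5!·0! = 14400
prefactor² = (2J+1)·Δ·N² = 14400/7
  k=1: −1/(1!·0!·0!·0!·5!·0!) = -1/120
Σ = -1/120  ⇒  CG² = 14400/7·(-1/120)² = 1/7
CG = −√(1/7) = -0.377964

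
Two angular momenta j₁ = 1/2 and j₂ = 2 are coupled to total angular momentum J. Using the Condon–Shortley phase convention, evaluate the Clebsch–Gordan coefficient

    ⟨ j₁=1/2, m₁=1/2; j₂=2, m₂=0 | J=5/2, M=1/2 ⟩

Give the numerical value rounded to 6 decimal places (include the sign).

triangle: 0!×1!×4!/6! = 24/720
(j±m)!: 1!×0!×2!×2!×3!×2! = 48
prefactor² = (2J+1)×Δ×N² = 48/5
  k=0: +1/(0!×0!×0!×2!×1!×2!) = 1/4
Σ = 1/4  ⇒  CG² = 48/5×1/4² = 3/5
CG = +√(3/5) = +0.774597

+0.774597  (= +√(3/5))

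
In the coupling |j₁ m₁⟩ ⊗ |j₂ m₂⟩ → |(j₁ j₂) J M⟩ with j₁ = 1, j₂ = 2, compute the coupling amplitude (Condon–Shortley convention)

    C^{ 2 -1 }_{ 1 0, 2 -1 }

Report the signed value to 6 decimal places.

√[5·1!1!3!/6! · 1!1!1!3!1!3!] = √(3/2)
  +(−1)^0/∏(0,1,1,1,0,2)! = 1/2  (running 1/2)
  +(−1)^1/∏(1,0,0,0,1,3)! = -1/6  (running 1/3)
⟨..|..⟩ = √(3/2)·(1/3) = +0.408248

+0.408248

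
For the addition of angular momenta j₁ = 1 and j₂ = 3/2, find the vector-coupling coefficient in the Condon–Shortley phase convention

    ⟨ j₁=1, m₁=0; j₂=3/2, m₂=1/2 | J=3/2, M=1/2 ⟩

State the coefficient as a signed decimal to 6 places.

−√(1/15) ≈ -0.258199

j₁+j₂−J=1  J+j₁−j₂=1  J−j₁+j₂=2  j₁+j₂+J+1=5
(j₁±m₁, j₂±m₂, J±M) = (1,1,2,1,2,1)
P² = 4/15
sum k=0..1:
  [0] +1/2 = 1/2
  [1] −1/1 = -1
S = -1/2
C² = P²·S² = 1/15 ; C = -0.258199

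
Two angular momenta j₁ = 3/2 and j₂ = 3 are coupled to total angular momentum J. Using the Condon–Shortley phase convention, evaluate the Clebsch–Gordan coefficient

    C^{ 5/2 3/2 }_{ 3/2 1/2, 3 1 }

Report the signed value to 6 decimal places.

−√(7/20) ≈ -0.591608

j₁+j₂−J=2  J+j₁−j₂=1  J−j₁+j₂=4  j₁+j₂+J+1=8
(j₁±m₁, j₂±m₂, J±M) = (2,1,4,2,4,1)
P² = 576/35
sum k=0..1:
  [0] +1/48 = 1/48
  [1] −1/6 = -1/6
S = -7/48
C² = P²·S² = 7/20 ; C = -0.591608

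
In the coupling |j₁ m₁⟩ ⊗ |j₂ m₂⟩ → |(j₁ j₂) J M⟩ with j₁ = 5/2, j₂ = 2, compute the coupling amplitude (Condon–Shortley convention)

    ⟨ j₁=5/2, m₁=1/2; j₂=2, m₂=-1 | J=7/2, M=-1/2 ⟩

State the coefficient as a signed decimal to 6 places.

triangle: 1!·4!·3!/9! = 144/362880
(j±m)!: 3!·2!·1!·3!·3!·4! = 10368
prefactor² = (2J+1)·Δ·N² = 1152/35
  k=0: +1/(0!·1!·2!·1!·2!·2!) = 1/8
  k=1: −1/(1!·0!·1!·0!·3!·3!) = -1/36
Σ = 7/72  ⇒  CG² = 1152/35·7/72² = 14/45
CG = +√(14/45) = +0.557773

+0.557773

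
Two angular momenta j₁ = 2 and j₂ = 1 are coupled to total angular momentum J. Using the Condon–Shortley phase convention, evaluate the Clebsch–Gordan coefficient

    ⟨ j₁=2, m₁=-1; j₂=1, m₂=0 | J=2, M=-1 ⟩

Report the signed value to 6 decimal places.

√[5·1!3!1!/6! · 1!3!1!1!1!3!] = √(3/2)
  +(−1)^0/∏(0,1,3,1,0,0)! = 1/6  (running 1/6)
  +(−1)^1/∏(1,0,2,0,1,1)! = -1/2  (running -1/3)
⟨..|..⟩ = √(3/2)·(-1/3) = -0.408248

−√(1/6) = -0.408248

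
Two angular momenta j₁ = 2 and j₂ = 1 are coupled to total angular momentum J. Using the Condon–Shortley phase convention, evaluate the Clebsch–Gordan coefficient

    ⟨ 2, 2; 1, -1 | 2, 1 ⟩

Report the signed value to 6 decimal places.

√[5·1!3!1!/6! · 4!0!0!2!3!1!] = √(12)
  +(−1)^0/∏(0,1,0,0,3,1)! = 1/6  (running 1/6)
⟨..|..⟩ = √(12)·(1/6) = +0.577350

+0.577350  (= +√(1/3))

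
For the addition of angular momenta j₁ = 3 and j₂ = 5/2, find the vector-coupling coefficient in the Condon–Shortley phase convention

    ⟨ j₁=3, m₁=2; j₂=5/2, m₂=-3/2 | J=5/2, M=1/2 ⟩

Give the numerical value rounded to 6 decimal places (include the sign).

+√(1/14) = +0.267261

triangle: 3!*3!*2!/9! = 72/362880
(j±m)!: 5!*1!*1!*4!*3!*2! = 34560
prefactor² = (2J+1)*Δ*N² = 288/7
  k=0: +1/(0!*3!*1!*1!*2!*1!) = 1/12
  k=1: −1/(1!*2!*0!*0!*3!*2!) = -1/24
Σ = 1/24  ⇒  CG² = 288/7*1/24² = 1/14
CG = +√(1/14) = +0.267261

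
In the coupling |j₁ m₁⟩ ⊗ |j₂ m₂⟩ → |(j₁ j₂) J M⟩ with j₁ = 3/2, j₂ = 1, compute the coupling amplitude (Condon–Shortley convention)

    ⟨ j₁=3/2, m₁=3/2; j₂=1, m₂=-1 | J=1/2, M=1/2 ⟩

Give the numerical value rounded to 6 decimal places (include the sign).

+√(1/2) ≈ +0.707107

√[2·2!1!0!/4! · 3!0!0!2!1!0!] = √(2)
  +(−1)^0/∏(0,2,0,0,1,0)! = 1/2  (running 1/2)
⟨..|..⟩ = √(2)·(1/2) = +0.707107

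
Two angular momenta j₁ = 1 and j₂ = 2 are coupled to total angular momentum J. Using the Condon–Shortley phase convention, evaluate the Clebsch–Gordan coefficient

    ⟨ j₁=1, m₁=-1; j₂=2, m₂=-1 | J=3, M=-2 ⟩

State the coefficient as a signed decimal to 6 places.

+0.816497  (= +√(2/3))

triangle: 0!·2!·4!/7! = 48/5040
(j±m)!: 0!·2!·1!·3!·1!·5! = 1440
prefactor² = (2J+1)·Δ·N² = 96
  k=0: +1/(0!·0!·2!·1!·0!·3!) = 1/12
Σ = 1/12  ⇒  CG² = 96·1/12² = 2/3
CG = +√(2/3) = +0.816497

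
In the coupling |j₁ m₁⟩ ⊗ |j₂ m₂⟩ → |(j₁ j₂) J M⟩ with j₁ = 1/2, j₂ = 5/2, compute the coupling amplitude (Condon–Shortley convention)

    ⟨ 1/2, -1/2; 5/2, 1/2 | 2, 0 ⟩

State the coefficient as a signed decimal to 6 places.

√[5·1!0!4!/6! · 0!1!3!2!2!2!] = √(8)
  +(−1)^1/∏(1,0,0,2,0,2)! = -1/4  (running -1/4)
⟨..|..⟩ = √(8)·(-1/4) = -0.707107

-0.707107  (= −√(1/2))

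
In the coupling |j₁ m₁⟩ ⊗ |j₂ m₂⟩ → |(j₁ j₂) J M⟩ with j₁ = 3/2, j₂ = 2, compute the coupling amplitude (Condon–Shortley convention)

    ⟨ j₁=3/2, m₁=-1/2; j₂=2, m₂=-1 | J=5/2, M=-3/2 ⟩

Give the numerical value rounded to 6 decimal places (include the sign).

√[6·1!2!3!/7! · 1!2!1!3!1!4!] = √(144/35)
  +(−1)^0/∏(0,1,2,1,0,2)! = 1/4  (running 1/4)
  +(−1)^1/∏(1,0,1,0,1,3)! = -1/6  (running 1/12)
⟨..|..⟩ = √(144/35)·(1/12) = +0.169031

+√(1/35) ≈ +0.169031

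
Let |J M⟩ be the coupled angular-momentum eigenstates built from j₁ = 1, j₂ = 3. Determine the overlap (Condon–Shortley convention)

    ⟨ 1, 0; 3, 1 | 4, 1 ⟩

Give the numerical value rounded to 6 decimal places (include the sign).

+0.731925

j₁+j₂−J=0  J+j₁−j₂=2  J−j₁+j₂=6  j₁+j₂+J+1=9
(j₁±m₁, j₂±m₂, J±M) = (1,1,4,2,5,3)
P² = 8640/7
sum k=0..0:
  [0] +1/48 = 1/48
S = 1/48
C² = P²·S² = 15/28 ; C = +0.731925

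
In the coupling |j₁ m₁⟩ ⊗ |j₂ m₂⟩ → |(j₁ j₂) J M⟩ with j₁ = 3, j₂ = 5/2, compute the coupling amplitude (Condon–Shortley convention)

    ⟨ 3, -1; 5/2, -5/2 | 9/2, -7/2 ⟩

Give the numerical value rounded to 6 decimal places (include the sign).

+0.710669  (= +√(50/99))

j₁+j₂−J=1  J+j₁−j₂=5  J−j₁+j₂=4  j₁+j₂+J+1=11
(j₁±m₁, j₂±m₂, J±M) = (2,4,0,5,1,8)
P² = 1843200/11
sum k=0..0:
  [0] +1/576 = 1/576
S = 1/576
C² = P²·S² = 50/99 ; C = +0.710669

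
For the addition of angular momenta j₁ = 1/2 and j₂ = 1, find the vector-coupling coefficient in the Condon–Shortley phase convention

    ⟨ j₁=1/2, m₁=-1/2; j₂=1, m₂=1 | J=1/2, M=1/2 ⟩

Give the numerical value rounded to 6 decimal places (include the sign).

−√(2/3) = -0.816497

j₁+j₂−J=1  J+j₁−j₂=0  J−j₁+j₂=1  j₁+j₂+J+1=3
(j₁±m₁, j₂±m₂, J±M) = (0,1,2,0,1,0)
P² = 2/3
sum k=1..1:
  [1] −1/1 = -1
S = -1
C² = P²·S² = 2/3 ; C = -0.816497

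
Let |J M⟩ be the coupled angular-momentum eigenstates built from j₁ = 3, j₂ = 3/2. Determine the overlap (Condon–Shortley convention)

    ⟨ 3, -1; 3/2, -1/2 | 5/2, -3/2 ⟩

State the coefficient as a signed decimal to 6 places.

j₁+j₂−J=2  J+j₁−j₂=4  J−j₁+j₂=1  j₁+j₂+J+1=8
(j₁±m₁, j₂±m₂, J±M) = (2,4,1,2,1,4)
P² = 576/35
sum k=0..1:
  [0] +1/48 = 1/48
  [1] −1/6 = -1/6
S = -7/48
C² = P²·S² = 7/20 ; C = -0.591608

-0.591608  (= −√(7/20))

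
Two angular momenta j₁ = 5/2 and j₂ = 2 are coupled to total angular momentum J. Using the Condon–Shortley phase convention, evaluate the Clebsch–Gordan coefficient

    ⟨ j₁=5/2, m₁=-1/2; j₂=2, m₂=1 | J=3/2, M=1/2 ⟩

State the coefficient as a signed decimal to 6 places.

+√(5/21) = +0.487950

√[4·3!2!1!/7! · 2!3!3!1!2!1!] = √(48/35)
  +(−1)^2/∏(2,1,1,1,1,0)! = 1/2  (running 1/2)
  +(−1)^3/∏(3,0,0,0,2,1)! = -1/12  (running 5/12)
⟨..|..⟩ = √(48/35)·(5/12) = +0.487950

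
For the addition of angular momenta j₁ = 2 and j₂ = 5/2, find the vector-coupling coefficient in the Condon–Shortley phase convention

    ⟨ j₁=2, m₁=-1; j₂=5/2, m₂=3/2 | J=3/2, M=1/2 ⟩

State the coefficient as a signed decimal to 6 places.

√[4·3!1!2!/7! · 1!3!4!1!2!1!] = √(96/35)
  +(−1)^2/∏(2,1,1,2,0,0)! = 1/4  (running 1/4)
  +(−1)^3/∏(3,0,0,1,1,1)! = -1/6  (running 1/12)
⟨..|..⟩ = √(96/35)·(1/12) = +0.138013

+√(2/105) ≈ +0.138013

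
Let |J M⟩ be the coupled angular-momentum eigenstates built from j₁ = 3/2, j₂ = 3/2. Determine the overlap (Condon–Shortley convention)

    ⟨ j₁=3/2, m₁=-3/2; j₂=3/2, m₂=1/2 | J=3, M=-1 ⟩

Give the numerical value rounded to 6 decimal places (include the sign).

triangle: 0!*3!*3!/7! = 36/5040
(j±m)!: 0!*3!*2!*1!*2!*4! = 576
prefactor² = (2J+1)*Δ*N² = 144/5
  k=0: +1/(0!*0!*3!*2!*0!*1!) = 1/12
Σ = 1/12  ⇒  CG² = 144/5*1/12² = 1/5
CG = +√(1/5) = +0.447214

+0.447214  (= +√(1/5))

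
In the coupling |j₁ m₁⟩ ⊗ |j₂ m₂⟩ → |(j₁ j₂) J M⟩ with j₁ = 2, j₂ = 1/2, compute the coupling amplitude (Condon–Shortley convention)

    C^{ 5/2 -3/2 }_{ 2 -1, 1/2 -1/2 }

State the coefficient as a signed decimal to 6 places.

+√(4/5) ≈ +0.894427

j₁+j₂−J=0  J+j₁−j₂=4  J−j₁+j₂=1  j₁+j₂+J+1=6
(j₁±m₁, j₂±m₂, J±M) = (1,3,0,1,1,4)
P² = 144/5
sum k=0..0:
  [0] +1/6 = 1/6
S = 1/6
C² = P²·S² = 4/5 ; C = +0.894427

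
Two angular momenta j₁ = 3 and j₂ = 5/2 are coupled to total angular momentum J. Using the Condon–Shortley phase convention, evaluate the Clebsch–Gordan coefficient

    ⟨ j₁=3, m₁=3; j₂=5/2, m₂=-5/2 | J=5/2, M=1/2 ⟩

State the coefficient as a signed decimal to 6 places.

√[6·3!3!2!/9! · 6!0!0!5!3!2!] = √(8640/7)
  +(−1)^0/∏(0,3,0,0,3,2)! = 1/72  (running 1/72)
⟨..|..⟩ = √(8640/7)·(1/72) = +0.487950

+0.487950  (= +√(5/21))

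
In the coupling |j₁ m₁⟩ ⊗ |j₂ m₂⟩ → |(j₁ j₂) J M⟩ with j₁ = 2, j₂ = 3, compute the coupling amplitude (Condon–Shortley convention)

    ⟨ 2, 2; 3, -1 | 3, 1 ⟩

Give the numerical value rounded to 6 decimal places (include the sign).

triangle: 2!·2!·4!/9! = 96/362880
(j±m)!: 4!·0!·2!·4!·4!·2! = 55296
prefactor² = (2J+1)·Δ·N² = 512/5
  k=0: +1/(0!·2!·0!·2!·2!·2!) = 1/16
Σ = 1/16  ⇒  CG² = 512/5·1/16² = 2/5
CG = +√(2/5) = +0.632456

+√(2/5) ≈ +0.632456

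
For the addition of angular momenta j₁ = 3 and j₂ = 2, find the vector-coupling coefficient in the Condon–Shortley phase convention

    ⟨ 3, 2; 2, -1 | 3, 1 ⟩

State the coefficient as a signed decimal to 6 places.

+√(1/4) = +0.500000

triangle: 2!×4!×2!/9! = 96/362880
(j±m)!: 5!×1!×1!×3!×4!×2! = 34560
prefactor² = (2J+1)×Δ×N² = 64
  k=0: +1/(0!×2!×1!×1!×3!×1!) = 1/12
  k=1: −1/(1!×1!×0!×0!×4!×2!) = -1/48
Σ = 1/16  ⇒  CG² = 64×1/16² = 1/4
CG = +√(1/4) = +0.500000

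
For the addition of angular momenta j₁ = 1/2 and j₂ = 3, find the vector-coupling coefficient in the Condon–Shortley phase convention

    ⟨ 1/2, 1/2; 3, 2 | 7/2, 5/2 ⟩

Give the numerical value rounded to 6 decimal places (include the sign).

j₁+j₂−J=0  J+j₁−j₂=1  J−j₁+j₂=6  j₁+j₂+J+1=8
(j₁±m₁, j₂±m₂, J±M) = (1,0,5,1,6,1)
P² = 86400/7
sum k=0..0:
  [0] +1/120 = 1/120
S = 1/120
C² = P²·S² = 6/7 ; C = +0.925820

+√(6/7) = +0.925820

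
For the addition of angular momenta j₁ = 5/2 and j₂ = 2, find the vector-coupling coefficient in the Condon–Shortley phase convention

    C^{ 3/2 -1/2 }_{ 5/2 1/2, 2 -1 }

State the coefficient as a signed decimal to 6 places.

j₁+j₂−J=3  J+j₁−j₂=2  J−j₁+j₂=1  j₁+j₂+J+1=7
(j₁±m₁, j₂±m₂, J±M) = (3,2,1,3,1,2)
P² = 48/35
sum k=0..1:
  [0] +1/12 = 1/12
  [1] −1/2 = -1/2
S = -5/12
C² = P²·S² = 5/21 ; C = -0.487950

-0.487950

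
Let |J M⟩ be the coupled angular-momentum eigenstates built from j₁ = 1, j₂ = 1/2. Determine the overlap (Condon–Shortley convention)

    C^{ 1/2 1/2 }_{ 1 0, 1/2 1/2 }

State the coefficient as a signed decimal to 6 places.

-0.577350  (= −√(1/3))

triangle: 1!*1!*0!/3! = 1/6
(j±m)!: 1!*1!*1!*0!*1!*0! = 1
prefactor² = (2J+1)*Δ*N² = 1/3
  k=1: −1/(1!*0!*0!*0!*1!*0!) = -1
Σ = -1  ⇒  CG² = 1/3*(-1)² = 1/3
CG = −√(1/3) = -0.577350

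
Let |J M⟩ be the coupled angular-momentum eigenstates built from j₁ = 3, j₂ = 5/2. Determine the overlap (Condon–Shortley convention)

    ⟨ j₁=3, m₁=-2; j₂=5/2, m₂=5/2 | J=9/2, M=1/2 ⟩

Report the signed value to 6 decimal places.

√[10·1!5!4!/11! · 1!5!5!0!5!4!] = √(2304000/77)
  +(−1)^1/∏(1,0,4,4,1,0)! = -1/576  (running -1/576)
⟨..|..⟩ = √(2304000/77)·(-1/576) = -0.300312

-0.300312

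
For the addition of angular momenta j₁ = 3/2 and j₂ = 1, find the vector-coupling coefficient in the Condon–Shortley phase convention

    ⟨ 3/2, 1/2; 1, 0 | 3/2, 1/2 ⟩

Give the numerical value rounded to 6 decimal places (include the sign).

triangle: 1!×2!×1!/5! = 2/120
(j±m)!: 2!×1!×1!×1!×2!×1! = 4
prefactor² = (2J+1)×Δ×N² = 4/15
  k=0: +1/(0!×1!×1!×1!×1!×0!) = 1
  k=1: −1/(1!×0!×0!×0!×2!×1!) = -1/2
Σ = 1/2  ⇒  CG² = 4/15×1/2² = 1/15
CG = +√(1/15) = +0.258199

+√(1/15) ≈ +0.258199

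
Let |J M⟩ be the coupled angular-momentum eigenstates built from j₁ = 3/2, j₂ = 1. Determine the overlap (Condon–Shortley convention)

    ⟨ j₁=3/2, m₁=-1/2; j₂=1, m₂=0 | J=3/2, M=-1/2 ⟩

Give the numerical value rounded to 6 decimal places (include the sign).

√[4·1!2!1!/5! · 1!2!1!1!1!2!] = √(4/15)
  +(−1)^0/∏(0,1,2,1,0,0)! = 1/2  (running 1/2)
  +(−1)^1/∏(1,0,1,0,1,1)! = -1  (running -1/2)
⟨..|..⟩ = √(4/15)·(-1/2) = -0.258199

-0.258199  (= −√(1/15))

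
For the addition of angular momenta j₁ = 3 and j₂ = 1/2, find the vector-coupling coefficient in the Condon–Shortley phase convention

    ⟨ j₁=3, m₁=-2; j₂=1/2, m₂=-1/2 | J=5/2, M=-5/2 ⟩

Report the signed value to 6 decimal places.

√[6·1!5!0!/7! · 1!5!0!1!0!5!] = √(14400/7)
  +(−1)^0/∏(0,1,5,0,0,0)! = 1/120  (running 1/120)
⟨..|..⟩ = √(14400/7)·(1/120) = +0.377964

+0.377964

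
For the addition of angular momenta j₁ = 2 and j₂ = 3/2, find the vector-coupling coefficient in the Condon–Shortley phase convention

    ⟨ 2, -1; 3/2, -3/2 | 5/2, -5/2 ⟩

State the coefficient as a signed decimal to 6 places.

+0.654654

j₁+j₂−J=1  J+j₁−j₂=3  J−j₁+j₂=2  j₁+j₂+J+1=7
(j₁±m₁, j₂±m₂, J±M) = (1,3,0,3,0,5)
P² = 432/7
sum k=0..0:
  [0] +1/12 = 1/12
S = 1/12
C² = P²·S² = 3/7 ; C = +0.654654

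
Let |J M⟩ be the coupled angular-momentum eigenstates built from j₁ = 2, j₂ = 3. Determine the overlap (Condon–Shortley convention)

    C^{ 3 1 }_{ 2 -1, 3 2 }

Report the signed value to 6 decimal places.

√[7·2!2!4!/9! · 1!3!5!1!4!2!] = √(64)
  +(−1)^1/∏(1,1,2,4,0,0)! = -1/48  (running -1/48)
  +(−1)^2/∏(2,0,1,3,1,1)! = 1/12  (running 1/16)
⟨..|..⟩ = √(64)·(1/16) = +0.500000

+√(1/4) ≈ +0.500000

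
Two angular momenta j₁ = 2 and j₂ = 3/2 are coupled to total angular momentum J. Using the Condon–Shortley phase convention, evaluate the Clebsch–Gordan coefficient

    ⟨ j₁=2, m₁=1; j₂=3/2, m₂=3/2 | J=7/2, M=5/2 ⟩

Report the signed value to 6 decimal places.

+0.755929  (= +√(4/7))

j₁+j₂−J=0  J+j₁−j₂=4  J−j₁+j₂=3  j₁+j₂+J+1=8
(j₁±m₁, j₂±m₂, J±M) = (3,1,3,0,6,1)
P² = 5184/7
sum k=0..0:
  [0] +1/36 = 1/36
S = 1/36
C² = P²·S² = 4/7 ; C = +0.755929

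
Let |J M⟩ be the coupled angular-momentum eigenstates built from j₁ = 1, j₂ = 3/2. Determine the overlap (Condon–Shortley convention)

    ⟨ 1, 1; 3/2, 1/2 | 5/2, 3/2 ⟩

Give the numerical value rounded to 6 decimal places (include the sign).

+√(3/5) = +0.774597

j₁+j₂−J=0  J+j₁−j₂=2  J−j₁+j₂=3  j₁+j₂+J+1=6
(j₁±m₁, j₂±m₂, J±M) = (2,0,2,1,4,1)
P² = 48/5
sum k=0..0:
  [0] +1/4 = 1/4
S = 1/4
C² = P²·S² = 3/5 ; C = +0.774597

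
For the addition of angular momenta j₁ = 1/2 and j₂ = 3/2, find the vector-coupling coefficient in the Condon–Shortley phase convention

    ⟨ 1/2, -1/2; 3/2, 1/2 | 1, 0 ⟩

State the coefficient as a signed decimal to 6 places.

−√(1/2) ≈ -0.707107

√[3·1!0!2!/4! · 0!1!2!1!1!1!] = √(1/2)
  +(−1)^1/∏(1,0,0,1,0,1)! = -1  (running -1)
⟨..|..⟩ = √(1/2)·(-1) = -0.707107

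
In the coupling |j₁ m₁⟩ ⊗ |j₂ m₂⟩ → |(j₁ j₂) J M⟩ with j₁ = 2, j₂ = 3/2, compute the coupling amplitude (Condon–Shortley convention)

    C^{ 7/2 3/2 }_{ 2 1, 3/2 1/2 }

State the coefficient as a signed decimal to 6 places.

+0.755929  (= +√(4/7))

√[8·0!4!3!/8! · 3!1!2!1!5!2!] = √(576/7)
  +(−1)^0/∏(0,0,1,2,3,1)! = 1/12  (running 1/12)
⟨..|..⟩ = √(576/7)·(1/12) = +0.755929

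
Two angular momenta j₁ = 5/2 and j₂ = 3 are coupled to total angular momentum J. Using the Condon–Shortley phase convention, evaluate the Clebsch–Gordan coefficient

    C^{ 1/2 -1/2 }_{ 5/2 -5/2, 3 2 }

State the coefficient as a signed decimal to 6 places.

√[2·5!0!1!/7! · 0!5!5!1!0!1!] = √(4800/7)
  +(−1)^5/∏(5,0,0,0,0,1)! = -1/120  (running -1/120)
⟨..|..⟩ = √(4800/7)·(-1/120) = -0.218218

-0.218218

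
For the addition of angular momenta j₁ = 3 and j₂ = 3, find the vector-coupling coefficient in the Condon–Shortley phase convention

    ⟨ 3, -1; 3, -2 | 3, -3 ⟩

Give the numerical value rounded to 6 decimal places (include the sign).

−√(1/3) = -0.577350

triangle: 3!·3!·3!/10! = 216/3628800
(j±m)!: 2!·4!·1!·5!·0!·6! = 4147200
prefactor² = (2J+1)·Δ·N² = 1728
  k=1: −1/(1!·2!·3!·0!·0!·3!) = -1/72
Σ = -1/72  ⇒  CG² = 1728·(-1/72)² = 1/3
CG = −√(1/3) = -0.577350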